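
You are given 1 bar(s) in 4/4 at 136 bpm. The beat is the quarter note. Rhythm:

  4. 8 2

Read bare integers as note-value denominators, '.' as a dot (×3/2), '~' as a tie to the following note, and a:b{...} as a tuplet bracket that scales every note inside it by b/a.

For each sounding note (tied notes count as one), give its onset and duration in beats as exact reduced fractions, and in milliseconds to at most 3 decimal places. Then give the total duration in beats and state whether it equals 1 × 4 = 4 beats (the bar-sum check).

1) 0.0ms=0b +661.765ms=3/2b
2) 661.765ms=3/2b +220.588ms=1/2b
3) 882.353ms=2b +882.353ms=2b
Σ=4b of 4 (136bpm 4/4) — PASS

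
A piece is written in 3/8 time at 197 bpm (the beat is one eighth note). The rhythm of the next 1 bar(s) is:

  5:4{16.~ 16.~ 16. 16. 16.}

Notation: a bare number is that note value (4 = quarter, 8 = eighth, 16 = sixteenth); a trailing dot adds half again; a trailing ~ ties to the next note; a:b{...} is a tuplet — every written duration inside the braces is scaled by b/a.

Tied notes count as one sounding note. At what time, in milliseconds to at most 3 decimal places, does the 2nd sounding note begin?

note 2 onset = 9/5b = 548.223ms

1. 0.0ms @ 0 + 548.223ms (9/5)
2. 548.223ms @ 9/5 + 182.741ms (3/5)
3. 730.964ms @ 12/5 + 182.741ms (3/5)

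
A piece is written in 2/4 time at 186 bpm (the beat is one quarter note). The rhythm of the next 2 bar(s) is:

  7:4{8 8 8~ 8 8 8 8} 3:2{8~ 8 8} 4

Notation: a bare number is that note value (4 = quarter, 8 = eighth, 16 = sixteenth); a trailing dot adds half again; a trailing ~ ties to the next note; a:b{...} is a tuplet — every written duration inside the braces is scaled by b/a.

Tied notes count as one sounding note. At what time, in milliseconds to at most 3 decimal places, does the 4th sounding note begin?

1. 0.0ms @ 0 + 92.166ms (2/7)
2. 92.166ms @ 2/7 + 92.166ms (2/7)
3. 184.332ms @ 4/7 + 184.332ms (4/7)
4. 368.664ms @ 8/7 + 92.166ms (2/7)
5. 460.829ms @ 10/7 + 92.166ms (2/7)
6. 552.995ms @ 12/7 + 92.166ms (2/7)
7. 645.161ms @ 2 + 215.054ms (2/3)
8. 860.215ms @ 8/3 + 107.527ms (1/3)
9. 967.742ms @ 3 + 322.581ms (1)

note 4 onset = 8/7b = 368.664ms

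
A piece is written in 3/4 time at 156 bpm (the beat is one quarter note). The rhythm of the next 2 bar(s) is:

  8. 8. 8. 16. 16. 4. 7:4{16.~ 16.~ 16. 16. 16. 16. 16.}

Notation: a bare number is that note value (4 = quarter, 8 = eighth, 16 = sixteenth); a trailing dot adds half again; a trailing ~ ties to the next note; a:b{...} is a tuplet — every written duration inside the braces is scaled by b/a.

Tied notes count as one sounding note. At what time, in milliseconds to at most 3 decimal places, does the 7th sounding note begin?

note 7 onset = 9/2b = 1730.769ms

1. 0.0ms @ 0 + 288.462ms (3/4)
2. 288.462ms @ 3/4 + 288.462ms (3/4)
3. 576.923ms @ 3/2 + 288.462ms (3/4)
4. 865.385ms @ 9/4 + 144.231ms (3/8)
5. 1009.615ms @ 21/8 + 144.231ms (3/8)
6. 1153.846ms @ 3 + 576.923ms (3/2)
7. 1730.769ms @ 9/2 + 247.253ms (9/14)
8. 1978.022ms @ 36/7 + 82.418ms (3/14)
9. 2060.44ms @ 75/14 + 82.418ms (3/14)
10. 2142.857ms @ 39/7 + 82.418ms (3/14)
11. 2225.275ms @ 81/14 + 82.418ms (3/14)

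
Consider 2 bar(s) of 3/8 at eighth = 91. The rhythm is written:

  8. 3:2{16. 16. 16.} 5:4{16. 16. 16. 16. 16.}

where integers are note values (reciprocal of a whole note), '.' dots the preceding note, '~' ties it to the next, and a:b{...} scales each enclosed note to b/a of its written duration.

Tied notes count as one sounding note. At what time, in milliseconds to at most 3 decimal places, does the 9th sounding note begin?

note 9 onset = 27/5b = 3560.44ms

1. 0.0ms @ 0 + 989.011ms (3/2)
2. 989.011ms @ 3/2 + 329.67ms (1/2)
3. 1318.681ms @ 2 + 329.67ms (1/2)
4. 1648.352ms @ 5/2 + 329.67ms (1/2)
5. 1978.022ms @ 3 + 395.604ms (3/5)
6. 2373.626ms @ 18/5 + 395.604ms (3/5)
7. 2769.231ms @ 21/5 + 395.604ms (3/5)
8. 3164.835ms @ 24/5 + 395.604ms (3/5)
9. 3560.44ms @ 27/5 + 395.604ms (3/5)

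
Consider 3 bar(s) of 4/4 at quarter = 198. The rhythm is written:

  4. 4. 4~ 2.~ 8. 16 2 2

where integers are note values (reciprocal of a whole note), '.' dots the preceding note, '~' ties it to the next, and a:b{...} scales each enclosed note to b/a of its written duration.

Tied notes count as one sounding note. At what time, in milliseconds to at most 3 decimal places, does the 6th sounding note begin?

note 6 onset = 10b = 3030.303ms

1. 0.0ms @ 0 + 454.545ms (3/2)
2. 454.545ms @ 3/2 + 454.545ms (3/2)
3. 909.091ms @ 3 + 1439.394ms (19/4)
4. 2348.485ms @ 31/4 + 75.758ms (1/4)
5. 2424.242ms @ 8 + 606.061ms (2)
6. 3030.303ms @ 10 + 606.061ms (2)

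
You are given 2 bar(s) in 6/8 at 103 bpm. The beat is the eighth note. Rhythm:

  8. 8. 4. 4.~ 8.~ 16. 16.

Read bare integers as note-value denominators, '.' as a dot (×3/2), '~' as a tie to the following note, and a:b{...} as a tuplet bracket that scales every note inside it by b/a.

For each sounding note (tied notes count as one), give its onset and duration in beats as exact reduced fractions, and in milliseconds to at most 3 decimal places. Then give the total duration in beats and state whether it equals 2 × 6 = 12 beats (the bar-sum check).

1) 0.0ms=0b +873.786ms=3/2b
2) 873.786ms=3/2b +873.786ms=3/2b
3) 1747.573ms=3b +1747.573ms=3b
4) 3495.146ms=6b +3058.252ms=21/4b
5) 6553.398ms=45/4b +436.893ms=3/4b
Σ=12b of 12 (103bpm 6/8) — PASS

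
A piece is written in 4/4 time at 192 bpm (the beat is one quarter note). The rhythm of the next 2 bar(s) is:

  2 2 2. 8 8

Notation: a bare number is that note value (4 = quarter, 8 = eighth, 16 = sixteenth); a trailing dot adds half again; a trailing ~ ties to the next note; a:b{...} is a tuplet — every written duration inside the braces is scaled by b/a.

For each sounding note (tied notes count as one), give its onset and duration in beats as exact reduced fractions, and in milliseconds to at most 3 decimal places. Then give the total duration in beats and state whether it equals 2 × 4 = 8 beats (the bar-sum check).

1) 0.0ms=0b +625.0ms=2b
2) 625.0ms=2b +625.0ms=2b
3) 1250.0ms=4b +937.5ms=3b
4) 2187.5ms=7b +156.25ms=1/2b
5) 2343.75ms=15/2b +156.25ms=1/2b
Σ=8b of 8 (192bpm 4/4) — PASS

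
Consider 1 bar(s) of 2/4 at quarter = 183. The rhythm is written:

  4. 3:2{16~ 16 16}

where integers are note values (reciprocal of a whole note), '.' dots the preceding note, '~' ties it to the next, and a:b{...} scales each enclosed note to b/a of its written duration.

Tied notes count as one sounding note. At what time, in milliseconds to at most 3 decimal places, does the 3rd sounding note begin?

1. 0.0ms @ 0 + 491.803ms (3/2)
2. 491.803ms @ 3/2 + 109.29ms (1/3)
3. 601.093ms @ 11/6 + 54.645ms (1/6)

note 3 onset = 11/6b = 601.093ms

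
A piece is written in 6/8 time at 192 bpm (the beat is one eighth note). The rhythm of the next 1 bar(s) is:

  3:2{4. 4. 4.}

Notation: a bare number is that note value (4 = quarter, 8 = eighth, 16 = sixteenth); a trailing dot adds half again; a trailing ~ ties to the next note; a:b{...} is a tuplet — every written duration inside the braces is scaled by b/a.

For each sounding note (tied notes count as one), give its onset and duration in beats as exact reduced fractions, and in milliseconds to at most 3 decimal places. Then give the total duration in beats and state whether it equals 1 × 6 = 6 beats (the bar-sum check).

1) 0.0ms=0b +625.0ms=2b
2) 625.0ms=2b +625.0ms=2b
3) 1250.0ms=4b +625.0ms=2b
Σ=6b of 6 (192bpm 6/8) — PASS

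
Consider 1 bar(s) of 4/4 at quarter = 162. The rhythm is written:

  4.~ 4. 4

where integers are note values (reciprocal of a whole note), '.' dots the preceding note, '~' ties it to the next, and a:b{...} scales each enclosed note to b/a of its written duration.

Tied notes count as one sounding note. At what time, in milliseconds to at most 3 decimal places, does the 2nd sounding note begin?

1. 0.0ms @ 0 + 1111.111ms (3)
2. 1111.111ms @ 3 + 370.37ms (1)

note 2 onset = 3b = 1111.111ms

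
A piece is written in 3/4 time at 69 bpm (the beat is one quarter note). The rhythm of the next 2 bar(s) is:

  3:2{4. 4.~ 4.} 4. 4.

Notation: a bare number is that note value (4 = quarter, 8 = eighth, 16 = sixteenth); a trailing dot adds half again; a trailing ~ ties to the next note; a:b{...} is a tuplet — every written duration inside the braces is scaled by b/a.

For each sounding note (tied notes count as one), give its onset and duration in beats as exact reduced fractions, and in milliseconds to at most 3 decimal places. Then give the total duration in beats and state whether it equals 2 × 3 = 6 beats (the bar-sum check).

1) 0.0ms=0b +869.565ms=1b
2) 869.565ms=1b +1739.13ms=2b
3) 2608.696ms=3b +1304.348ms=3/2b
4) 3913.043ms=9/2b +1304.348ms=3/2b
Σ=6b of 6 (69bpm 3/4) — PASS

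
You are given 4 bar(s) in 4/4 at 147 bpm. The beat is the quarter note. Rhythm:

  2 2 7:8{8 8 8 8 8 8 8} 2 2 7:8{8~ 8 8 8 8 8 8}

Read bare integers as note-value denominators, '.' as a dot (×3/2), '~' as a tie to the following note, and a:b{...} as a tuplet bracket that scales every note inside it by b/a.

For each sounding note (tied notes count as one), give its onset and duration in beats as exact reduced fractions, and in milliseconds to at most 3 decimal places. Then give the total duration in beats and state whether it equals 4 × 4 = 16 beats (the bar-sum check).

1) 0.0ms=0b +816.327ms=2b
2) 816.327ms=2b +816.327ms=2b
3) 1632.653ms=4b +233.236ms=4/7b
4) 1865.889ms=32/7b +233.236ms=4/7b
5) 2099.125ms=36/7b +233.236ms=4/7b
6) 2332.362ms=40/7b +233.236ms=4/7b
7) 2565.598ms=44/7b +233.236ms=4/7b
8) 2798.834ms=48/7b +233.236ms=4/7b
9) 3032.07ms=52/7b +233.236ms=4/7b
10) 3265.306ms=8b +816.327ms=2b
11) 4081.633ms=10b +816.327ms=2b
12) 4897.959ms=12b +466.472ms=8/7b
13) 5364.431ms=92/7b +233.236ms=4/7b
14) 5597.668ms=96/7b +233.236ms=4/7b
15) 5830.904ms=100/7b +233.236ms=4/7b
16) 6064.14ms=104/7b +233.236ms=4/7b
17) 6297.376ms=108/7b +233.236ms=4/7b
Σ=16b of 16 (147bpm 4/4) — PASS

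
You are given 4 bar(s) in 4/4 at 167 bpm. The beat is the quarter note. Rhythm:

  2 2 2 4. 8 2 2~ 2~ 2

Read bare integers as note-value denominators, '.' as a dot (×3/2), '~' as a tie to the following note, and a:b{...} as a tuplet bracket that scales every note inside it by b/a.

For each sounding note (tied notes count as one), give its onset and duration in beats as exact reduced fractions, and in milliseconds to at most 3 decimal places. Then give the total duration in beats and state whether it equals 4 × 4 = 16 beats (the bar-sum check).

1) 0.0ms=0b +718.563ms=2b
2) 718.563ms=2b +718.563ms=2b
3) 1437.126ms=4b +718.563ms=2b
4) 2155.689ms=6b +538.922ms=3/2b
5) 2694.611ms=15/2b +179.641ms=1/2b
6) 2874.251ms=8b +718.563ms=2b
7) 3592.814ms=10b +2155.689ms=6b
Σ=16b of 16 (167bpm 4/4) — PASS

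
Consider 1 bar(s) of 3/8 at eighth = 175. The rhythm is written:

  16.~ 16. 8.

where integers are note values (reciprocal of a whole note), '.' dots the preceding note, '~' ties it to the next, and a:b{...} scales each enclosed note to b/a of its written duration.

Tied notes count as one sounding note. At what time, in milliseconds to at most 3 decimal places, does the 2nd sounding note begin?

note 2 onset = 3/2b = 514.286ms

1. 0.0ms @ 0 + 514.286ms (3/2)
2. 514.286ms @ 3/2 + 514.286ms (3/2)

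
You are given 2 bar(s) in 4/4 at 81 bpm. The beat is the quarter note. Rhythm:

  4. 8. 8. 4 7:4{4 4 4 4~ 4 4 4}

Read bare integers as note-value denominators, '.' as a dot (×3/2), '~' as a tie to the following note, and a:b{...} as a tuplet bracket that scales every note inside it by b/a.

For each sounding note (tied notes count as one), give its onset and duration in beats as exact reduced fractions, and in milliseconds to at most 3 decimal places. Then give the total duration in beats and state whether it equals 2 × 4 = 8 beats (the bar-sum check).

1) 0.0ms=0b +1111.111ms=3/2b
2) 1111.111ms=3/2b +555.556ms=3/4b
3) 1666.667ms=9/4b +555.556ms=3/4b
4) 2222.222ms=3b +740.741ms=1b
5) 2962.963ms=4b +423.28ms=4/7b
6) 3386.243ms=32/7b +423.28ms=4/7b
7) 3809.524ms=36/7b +423.28ms=4/7b
8) 4232.804ms=40/7b +846.561ms=8/7b
9) 5079.365ms=48/7b +423.28ms=4/7b
10) 5502.646ms=52/7b +423.28ms=4/7b
Σ=8b of 8 (81bpm 4/4) — PASS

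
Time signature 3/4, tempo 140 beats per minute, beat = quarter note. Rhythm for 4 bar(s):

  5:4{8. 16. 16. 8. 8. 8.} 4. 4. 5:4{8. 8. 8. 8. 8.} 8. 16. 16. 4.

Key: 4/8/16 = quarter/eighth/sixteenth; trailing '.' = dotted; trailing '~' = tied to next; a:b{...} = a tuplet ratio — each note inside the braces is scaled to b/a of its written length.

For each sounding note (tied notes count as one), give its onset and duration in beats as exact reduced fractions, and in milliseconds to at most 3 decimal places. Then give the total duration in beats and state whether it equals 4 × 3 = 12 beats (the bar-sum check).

1) 0.0ms=0b +257.143ms=3/5b
2) 257.143ms=3/5b +128.571ms=3/10b
3) 385.714ms=9/10b +128.571ms=3/10b
4) 514.286ms=6/5b +257.143ms=3/5b
5) 771.429ms=9/5b +257.143ms=3/5b
6) 1028.571ms=12/5b +257.143ms=3/5b
7) 1285.714ms=3b +642.857ms=3/2b
8) 1928.571ms=9/2b +642.857ms=3/2b
9) 2571.429ms=6b +257.143ms=3/5b
10) 2828.571ms=33/5b +257.143ms=3/5b
11) 3085.714ms=36/5b +257.143ms=3/5b
12) 3342.857ms=39/5b +257.143ms=3/5b
13) 3600.0ms=42/5b +257.143ms=3/5b
14) 3857.143ms=9b +321.429ms=3/4b
15) 4178.571ms=39/4b +160.714ms=3/8b
16) 4339.286ms=81/8b +160.714ms=3/8b
17) 4500.0ms=21/2b +642.857ms=3/2b
Σ=12b of 12 (140bpm 3/4) — PASS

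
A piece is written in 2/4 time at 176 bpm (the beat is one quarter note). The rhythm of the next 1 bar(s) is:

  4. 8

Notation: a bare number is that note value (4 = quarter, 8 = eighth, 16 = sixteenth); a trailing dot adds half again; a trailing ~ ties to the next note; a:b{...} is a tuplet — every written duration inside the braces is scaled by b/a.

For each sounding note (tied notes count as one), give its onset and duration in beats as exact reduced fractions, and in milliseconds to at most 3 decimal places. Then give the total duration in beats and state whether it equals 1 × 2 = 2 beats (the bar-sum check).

1) 0.0ms=0b +511.364ms=3/2b
2) 511.364ms=3/2b +170.455ms=1/2b
Σ=2b of 2 (176bpm 2/4) — PASS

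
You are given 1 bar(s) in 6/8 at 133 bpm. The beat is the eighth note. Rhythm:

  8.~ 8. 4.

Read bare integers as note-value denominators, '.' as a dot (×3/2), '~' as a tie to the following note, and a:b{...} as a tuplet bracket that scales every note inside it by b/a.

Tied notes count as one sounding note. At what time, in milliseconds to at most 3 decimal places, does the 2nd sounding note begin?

note 2 onset = 3b = 1353.383ms

1. 0.0ms @ 0 + 1353.383ms (3)
2. 1353.383ms @ 3 + 1353.383ms (3)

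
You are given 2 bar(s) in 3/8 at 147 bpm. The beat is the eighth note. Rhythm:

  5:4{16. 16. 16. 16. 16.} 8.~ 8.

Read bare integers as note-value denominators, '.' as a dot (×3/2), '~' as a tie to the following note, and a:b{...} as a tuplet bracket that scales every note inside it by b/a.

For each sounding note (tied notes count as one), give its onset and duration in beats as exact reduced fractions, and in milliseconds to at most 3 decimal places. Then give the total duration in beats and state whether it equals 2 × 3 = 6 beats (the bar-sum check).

1) 0.0ms=0b +244.898ms=3/5b
2) 244.898ms=3/5b +244.898ms=3/5b
3) 489.796ms=6/5b +244.898ms=3/5b
4) 734.694ms=9/5b +244.898ms=3/5b
5) 979.592ms=12/5b +244.898ms=3/5b
6) 1224.49ms=3b +1224.49ms=3b
Σ=6b of 6 (147bpm 3/8) — PASS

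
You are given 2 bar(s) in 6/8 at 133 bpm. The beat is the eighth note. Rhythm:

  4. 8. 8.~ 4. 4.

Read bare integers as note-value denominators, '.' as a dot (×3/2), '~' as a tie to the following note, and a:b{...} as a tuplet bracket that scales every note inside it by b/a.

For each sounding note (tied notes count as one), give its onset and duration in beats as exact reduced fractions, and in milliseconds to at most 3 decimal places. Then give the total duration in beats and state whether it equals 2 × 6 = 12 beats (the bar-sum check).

1) 0.0ms=0b +1353.383ms=3b
2) 1353.383ms=3b +676.692ms=3/2b
3) 2030.075ms=9/2b +2030.075ms=9/2b
4) 4060.15ms=9b +1353.383ms=3b
Σ=12b of 12 (133bpm 6/8) — PASS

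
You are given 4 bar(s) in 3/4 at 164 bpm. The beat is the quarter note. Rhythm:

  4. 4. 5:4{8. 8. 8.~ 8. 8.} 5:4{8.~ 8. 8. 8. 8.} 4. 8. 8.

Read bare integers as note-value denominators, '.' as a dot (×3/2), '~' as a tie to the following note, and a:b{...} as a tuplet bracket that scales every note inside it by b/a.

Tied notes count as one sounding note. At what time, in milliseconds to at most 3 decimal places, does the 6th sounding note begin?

note 6 onset = 27/5b = 1975.61ms

1. 0.0ms @ 0 + 548.78ms (3/2)
2. 548.78ms @ 3/2 + 548.78ms (3/2)
3. 1097.561ms @ 3 + 219.512ms (3/5)
4. 1317.073ms @ 18/5 + 219.512ms (3/5)
5. 1536.585ms @ 21/5 + 439.024ms (6/5)
6. 1975.61ms @ 27/5 + 219.512ms (3/5)
7. 2195.122ms @ 6 + 439.024ms (6/5)
8. 2634.146ms @ 36/5 + 219.512ms (3/5)
9. 2853.659ms @ 39/5 + 219.512ms (3/5)
10. 3073.171ms @ 42/5 + 219.512ms (3/5)
11. 3292.683ms @ 9 + 548.78ms (3/2)
12. 3841.463ms @ 21/2 + 274.39ms (3/4)
13. 4115.854ms @ 45/4 + 274.39ms (3/4)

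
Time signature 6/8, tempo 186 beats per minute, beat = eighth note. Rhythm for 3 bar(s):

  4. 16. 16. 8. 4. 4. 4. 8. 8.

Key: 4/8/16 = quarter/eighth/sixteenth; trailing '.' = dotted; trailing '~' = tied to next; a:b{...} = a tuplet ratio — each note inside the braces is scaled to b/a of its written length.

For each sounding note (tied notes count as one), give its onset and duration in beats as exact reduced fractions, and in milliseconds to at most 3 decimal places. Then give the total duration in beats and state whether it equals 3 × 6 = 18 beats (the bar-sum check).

1) 0.0ms=0b +967.742ms=3b
2) 967.742ms=3b +241.935ms=3/4b
3) 1209.677ms=15/4b +241.935ms=3/4b
4) 1451.613ms=9/2b +483.871ms=3/2b
5) 1935.484ms=6b +967.742ms=3b
6) 2903.226ms=9b +967.742ms=3b
7) 3870.968ms=12b +967.742ms=3b
8) 4838.71ms=15b +483.871ms=3/2b
9) 5322.581ms=33/2b +483.871ms=3/2b
Σ=18b of 18 (186bpm 6/8) — PASS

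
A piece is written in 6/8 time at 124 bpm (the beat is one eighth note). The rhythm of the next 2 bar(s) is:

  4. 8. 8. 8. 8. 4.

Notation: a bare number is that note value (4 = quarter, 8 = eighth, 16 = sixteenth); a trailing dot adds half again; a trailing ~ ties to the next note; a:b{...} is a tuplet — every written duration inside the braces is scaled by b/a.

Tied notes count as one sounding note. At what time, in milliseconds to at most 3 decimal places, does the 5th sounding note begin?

1. 0.0ms @ 0 + 1451.613ms (3)
2. 1451.613ms @ 3 + 725.806ms (3/2)
3. 2177.419ms @ 9/2 + 725.806ms (3/2)
4. 2903.226ms @ 6 + 725.806ms (3/2)
5. 3629.032ms @ 15/2 + 725.806ms (3/2)
6. 4354.839ms @ 9 + 1451.613ms (3)

note 5 onset = 15/2b = 3629.032ms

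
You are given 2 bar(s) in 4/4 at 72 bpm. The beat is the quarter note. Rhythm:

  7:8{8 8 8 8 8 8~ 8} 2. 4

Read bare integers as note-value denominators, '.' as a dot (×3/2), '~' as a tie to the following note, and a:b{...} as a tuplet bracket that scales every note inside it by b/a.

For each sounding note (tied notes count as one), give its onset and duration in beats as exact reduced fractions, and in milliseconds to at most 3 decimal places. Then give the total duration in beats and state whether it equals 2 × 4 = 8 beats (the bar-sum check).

1) 0.0ms=0b +476.19ms=4/7b
2) 476.19ms=4/7b +476.19ms=4/7b
3) 952.381ms=8/7b +476.19ms=4/7b
4) 1428.571ms=12/7b +476.19ms=4/7b
5) 1904.762ms=16/7b +476.19ms=4/7b
6) 2380.952ms=20/7b +952.381ms=8/7b
7) 3333.333ms=4b +2500.0ms=3b
8) 5833.333ms=7b +833.333ms=1b
Σ=8b of 8 (72bpm 4/4) — PASS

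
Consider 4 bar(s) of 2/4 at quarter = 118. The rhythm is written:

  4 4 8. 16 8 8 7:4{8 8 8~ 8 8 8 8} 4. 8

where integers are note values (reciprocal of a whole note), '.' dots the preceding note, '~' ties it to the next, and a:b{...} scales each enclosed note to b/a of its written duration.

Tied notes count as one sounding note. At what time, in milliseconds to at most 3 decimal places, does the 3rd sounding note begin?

note 3 onset = 2b = 1016.949ms

1. 0.0ms @ 0 + 508.475ms (1)
2. 508.475ms @ 1 + 508.475ms (1)
3. 1016.949ms @ 2 + 381.356ms (3/4)
4. 1398.305ms @ 11/4 + 127.119ms (1/4)
5. 1525.424ms @ 3 + 254.237ms (1/2)
6. 1779.661ms @ 7/2 + 254.237ms (1/2)
7. 2033.898ms @ 4 + 145.278ms (2/7)
8. 2179.177ms @ 30/7 + 145.278ms (2/7)
9. 2324.455ms @ 32/7 + 290.557ms (4/7)
10. 2615.012ms @ 36/7 + 145.278ms (2/7)
11. 2760.291ms @ 38/7 + 145.278ms (2/7)
12. 2905.569ms @ 40/7 + 145.278ms (2/7)
13. 3050.847ms @ 6 + 762.712ms (3/2)
14. 3813.559ms @ 15/2 + 254.237ms (1/2)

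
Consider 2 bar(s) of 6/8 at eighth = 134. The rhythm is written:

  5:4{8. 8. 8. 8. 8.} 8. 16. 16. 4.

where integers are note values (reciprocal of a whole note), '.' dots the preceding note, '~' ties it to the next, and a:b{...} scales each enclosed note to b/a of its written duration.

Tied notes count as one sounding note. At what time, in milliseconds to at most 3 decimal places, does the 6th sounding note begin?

note 6 onset = 6b = 2686.567ms

1. 0.0ms @ 0 + 537.313ms (6/5)
2. 537.313ms @ 6/5 + 537.313ms (6/5)
3. 1074.627ms @ 12/5 + 537.313ms (6/5)
4. 1611.94ms @ 18/5 + 537.313ms (6/5)
5. 2149.254ms @ 24/5 + 537.313ms (6/5)
6. 2686.567ms @ 6 + 671.642ms (3/2)
7. 3358.209ms @ 15/2 + 335.821ms (3/4)
8. 3694.03ms @ 33/4 + 335.821ms (3/4)
9. 4029.851ms @ 9 + 1343.284ms (3)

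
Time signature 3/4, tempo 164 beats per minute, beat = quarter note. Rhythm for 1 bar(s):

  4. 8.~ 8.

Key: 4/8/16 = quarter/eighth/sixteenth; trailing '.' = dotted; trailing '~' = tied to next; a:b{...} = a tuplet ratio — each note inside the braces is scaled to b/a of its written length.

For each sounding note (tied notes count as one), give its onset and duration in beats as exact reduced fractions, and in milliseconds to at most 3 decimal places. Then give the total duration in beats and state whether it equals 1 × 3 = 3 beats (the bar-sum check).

1) 0.0ms=0b +548.78ms=3/2b
2) 548.78ms=3/2b +548.78ms=3/2b
Σ=3b of 3 (164bpm 3/4) — PASS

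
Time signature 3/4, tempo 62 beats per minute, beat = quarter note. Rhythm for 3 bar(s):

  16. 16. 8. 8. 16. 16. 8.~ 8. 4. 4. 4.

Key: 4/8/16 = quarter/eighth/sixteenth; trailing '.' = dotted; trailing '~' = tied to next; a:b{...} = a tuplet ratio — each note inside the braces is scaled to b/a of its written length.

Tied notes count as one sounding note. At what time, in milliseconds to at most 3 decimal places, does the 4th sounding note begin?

1. 0.0ms @ 0 + 362.903ms (3/8)
2. 362.903ms @ 3/8 + 362.903ms (3/8)
3. 725.806ms @ 3/4 + 725.806ms (3/4)
4. 1451.613ms @ 3/2 + 725.806ms (3/4)
5. 2177.419ms @ 9/4 + 362.903ms (3/8)
6. 2540.323ms @ 21/8 + 362.903ms (3/8)
7. 2903.226ms @ 3 + 1451.613ms (3/2)
8. 4354.839ms @ 9/2 + 1451.613ms (3/2)
9. 5806.452ms @ 6 + 1451.613ms (3/2)
10. 7258.065ms @ 15/2 + 1451.613ms (3/2)

note 4 onset = 3/2b = 1451.613ms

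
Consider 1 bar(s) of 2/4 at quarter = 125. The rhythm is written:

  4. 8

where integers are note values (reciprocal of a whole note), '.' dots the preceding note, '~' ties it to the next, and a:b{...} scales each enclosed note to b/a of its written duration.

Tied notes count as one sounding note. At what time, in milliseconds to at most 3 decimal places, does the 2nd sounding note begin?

note 2 onset = 3/2b = 720.0ms

1. 0.0ms @ 0 + 720.0ms (3/2)
2. 720.0ms @ 3/2 + 240.0ms (1/2)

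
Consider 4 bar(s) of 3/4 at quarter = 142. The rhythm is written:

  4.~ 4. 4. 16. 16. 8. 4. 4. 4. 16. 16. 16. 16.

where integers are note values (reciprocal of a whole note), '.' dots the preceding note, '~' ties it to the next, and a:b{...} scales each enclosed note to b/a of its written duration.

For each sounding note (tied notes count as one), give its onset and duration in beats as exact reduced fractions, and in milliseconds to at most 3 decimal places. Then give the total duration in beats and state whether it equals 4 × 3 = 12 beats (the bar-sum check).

1) 0.0ms=0b +1267.606ms=3b
2) 1267.606ms=3b +633.803ms=3/2b
3) 1901.408ms=9/2b +158.451ms=3/8b
4) 2059.859ms=39/8b +158.451ms=3/8b
5) 2218.31ms=21/4b +316.901ms=3/4b
6) 2535.211ms=6b +633.803ms=3/2b
7) 3169.014ms=15/2b +633.803ms=3/2b
8) 3802.817ms=9b +633.803ms=3/2b
9) 4436.62ms=21/2b +158.451ms=3/8b
10) 4595.07ms=87/8b +158.451ms=3/8b
11) 4753.521ms=45/4b +158.451ms=3/8b
12) 4911.972ms=93/8b +158.451ms=3/8b
Σ=12b of 12 (142bpm 3/4) — PASS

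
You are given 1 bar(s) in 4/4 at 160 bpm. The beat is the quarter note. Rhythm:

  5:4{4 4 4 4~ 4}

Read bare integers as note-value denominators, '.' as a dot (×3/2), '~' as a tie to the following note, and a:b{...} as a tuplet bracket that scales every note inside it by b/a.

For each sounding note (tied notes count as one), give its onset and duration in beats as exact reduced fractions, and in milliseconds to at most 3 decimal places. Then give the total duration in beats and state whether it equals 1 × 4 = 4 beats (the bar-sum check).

1) 0.0ms=0b +300.0ms=4/5b
2) 300.0ms=4/5b +300.0ms=4/5b
3) 600.0ms=8/5b +300.0ms=4/5b
4) 900.0ms=12/5b +600.0ms=8/5b
Σ=4b of 4 (160bpm 4/4) — PASS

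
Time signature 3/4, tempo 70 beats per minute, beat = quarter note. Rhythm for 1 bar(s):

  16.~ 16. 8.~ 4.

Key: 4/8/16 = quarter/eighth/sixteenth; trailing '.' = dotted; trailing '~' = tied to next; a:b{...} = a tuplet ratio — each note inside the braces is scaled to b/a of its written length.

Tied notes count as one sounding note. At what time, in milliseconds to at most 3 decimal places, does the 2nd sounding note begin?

1. 0.0ms @ 0 + 642.857ms (3/4)
2. 642.857ms @ 3/4 + 1928.571ms (9/4)

note 2 onset = 3/4b = 642.857ms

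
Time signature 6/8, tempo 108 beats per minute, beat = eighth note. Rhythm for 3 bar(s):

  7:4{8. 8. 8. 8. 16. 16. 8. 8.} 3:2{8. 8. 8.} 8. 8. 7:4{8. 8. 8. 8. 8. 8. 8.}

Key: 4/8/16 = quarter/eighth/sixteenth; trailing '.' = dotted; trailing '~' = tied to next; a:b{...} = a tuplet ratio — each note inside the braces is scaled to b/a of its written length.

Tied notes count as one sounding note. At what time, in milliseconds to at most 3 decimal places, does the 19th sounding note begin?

1. 0.0ms @ 0 + 476.19ms (6/7)
2. 476.19ms @ 6/7 + 476.19ms (6/7)
3. 952.381ms @ 12/7 + 476.19ms (6/7)
4. 1428.571ms @ 18/7 + 476.19ms (6/7)
5. 1904.762ms @ 24/7 + 238.095ms (3/7)
6. 2142.857ms @ 27/7 + 238.095ms (3/7)
7. 2380.952ms @ 30/7 + 476.19ms (6/7)
8. 2857.143ms @ 36/7 + 476.19ms (6/7)
9. 3333.333ms @ 6 + 555.556ms (1)
10. 3888.889ms @ 7 + 555.556ms (1)
11. 4444.444ms @ 8 + 555.556ms (1)
12. 5000.0ms @ 9 + 833.333ms (3/2)
13. 5833.333ms @ 21/2 + 833.333ms (3/2)
14. 6666.667ms @ 12 + 476.19ms (6/7)
15. 7142.857ms @ 90/7 + 476.19ms (6/7)
16. 7619.048ms @ 96/7 + 476.19ms (6/7)
17. 8095.238ms @ 102/7 + 476.19ms (6/7)
18. 8571.429ms @ 108/7 + 476.19ms (6/7)
19. 9047.619ms @ 114/7 + 476.19ms (6/7)
20. 9523.81ms @ 120/7 + 476.19ms (6/7)

note 19 onset = 114/7b = 9047.619ms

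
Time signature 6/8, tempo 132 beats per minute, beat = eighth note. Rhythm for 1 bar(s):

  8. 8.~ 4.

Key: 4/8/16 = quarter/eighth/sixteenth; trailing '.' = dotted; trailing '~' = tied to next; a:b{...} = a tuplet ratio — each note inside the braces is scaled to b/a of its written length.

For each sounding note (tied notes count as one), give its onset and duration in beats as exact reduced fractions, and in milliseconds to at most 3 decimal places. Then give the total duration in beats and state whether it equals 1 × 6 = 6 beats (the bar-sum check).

1) 0.0ms=0b +681.818ms=3/2b
2) 681.818ms=3/2b +2045.455ms=9/2b
Σ=6b of 6 (132bpm 6/8) — PASS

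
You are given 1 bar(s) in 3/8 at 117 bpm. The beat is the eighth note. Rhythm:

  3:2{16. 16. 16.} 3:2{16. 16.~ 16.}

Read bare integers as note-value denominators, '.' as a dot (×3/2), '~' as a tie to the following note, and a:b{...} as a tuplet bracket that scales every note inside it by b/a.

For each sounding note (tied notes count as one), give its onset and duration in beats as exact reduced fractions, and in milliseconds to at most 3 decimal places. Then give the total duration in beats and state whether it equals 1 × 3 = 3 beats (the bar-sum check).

1) 0.0ms=0b +256.41ms=1/2b
2) 256.41ms=1/2b +256.41ms=1/2b
3) 512.821ms=1b +256.41ms=1/2b
4) 769.231ms=3/2b +256.41ms=1/2b
5) 1025.641ms=2b +512.821ms=1b
Σ=3b of 3 (117bpm 3/8) — PASS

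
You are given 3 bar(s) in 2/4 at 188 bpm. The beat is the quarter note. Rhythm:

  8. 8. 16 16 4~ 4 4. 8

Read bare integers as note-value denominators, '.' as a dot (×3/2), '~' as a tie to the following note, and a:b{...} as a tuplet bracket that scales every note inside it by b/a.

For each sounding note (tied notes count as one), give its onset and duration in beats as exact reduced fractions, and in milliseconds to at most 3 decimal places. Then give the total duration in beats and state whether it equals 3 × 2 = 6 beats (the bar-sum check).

1) 0.0ms=0b +239.362ms=3/4b
2) 239.362ms=3/4b +239.362ms=3/4b
3) 478.723ms=3/2b +79.787ms=1/4b
4) 558.511ms=7/4b +79.787ms=1/4b
5) 638.298ms=2b +638.298ms=2b
6) 1276.596ms=4b +478.723ms=3/2b
7) 1755.319ms=11/2b +159.574ms=1/2b
Σ=6b of 6 (188bpm 2/4) — PASS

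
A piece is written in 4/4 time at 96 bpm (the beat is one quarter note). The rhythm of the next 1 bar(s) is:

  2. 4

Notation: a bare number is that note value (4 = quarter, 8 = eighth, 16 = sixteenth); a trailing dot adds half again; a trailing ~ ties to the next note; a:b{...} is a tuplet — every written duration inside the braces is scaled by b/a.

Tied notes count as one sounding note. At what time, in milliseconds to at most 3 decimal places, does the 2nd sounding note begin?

note 2 onset = 3b = 1875.0ms

1. 0.0ms @ 0 + 1875.0ms (3)
2. 1875.0ms @ 3 + 625.0ms (1)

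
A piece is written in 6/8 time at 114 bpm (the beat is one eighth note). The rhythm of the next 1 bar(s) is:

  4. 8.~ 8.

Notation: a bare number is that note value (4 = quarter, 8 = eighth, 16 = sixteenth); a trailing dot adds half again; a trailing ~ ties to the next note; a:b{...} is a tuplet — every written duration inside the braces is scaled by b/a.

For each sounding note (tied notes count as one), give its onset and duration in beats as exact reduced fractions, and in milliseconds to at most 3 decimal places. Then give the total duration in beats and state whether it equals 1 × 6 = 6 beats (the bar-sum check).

1) 0.0ms=0b +1578.947ms=3b
2) 1578.947ms=3b +1578.947ms=3b
Σ=6b of 6 (114bpm 6/8) — PASS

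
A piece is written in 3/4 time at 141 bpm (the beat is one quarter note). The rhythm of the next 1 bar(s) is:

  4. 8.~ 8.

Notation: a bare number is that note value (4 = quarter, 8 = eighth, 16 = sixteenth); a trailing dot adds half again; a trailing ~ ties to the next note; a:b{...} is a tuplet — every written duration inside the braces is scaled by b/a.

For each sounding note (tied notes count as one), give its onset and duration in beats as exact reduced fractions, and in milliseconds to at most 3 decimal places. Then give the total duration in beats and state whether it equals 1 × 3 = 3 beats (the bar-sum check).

1) 0.0ms=0b +638.298ms=3/2b
2) 638.298ms=3/2b +638.298ms=3/2b
Σ=3b of 3 (141bpm 3/4) — PASS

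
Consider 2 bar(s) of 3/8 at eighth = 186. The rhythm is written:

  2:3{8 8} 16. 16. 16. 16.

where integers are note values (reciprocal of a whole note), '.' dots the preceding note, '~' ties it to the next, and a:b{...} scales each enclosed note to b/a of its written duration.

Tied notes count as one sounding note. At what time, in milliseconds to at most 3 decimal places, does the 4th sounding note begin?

1. 0.0ms @ 0 + 483.871ms (3/2)
2. 483.871ms @ 3/2 + 483.871ms (3/2)
3. 967.742ms @ 3 + 241.935ms (3/4)
4. 1209.677ms @ 15/4 + 241.935ms (3/4)
5. 1451.613ms @ 9/2 + 241.935ms (3/4)
6. 1693.548ms @ 21/4 + 241.935ms (3/4)

note 4 onset = 15/4b = 1209.677ms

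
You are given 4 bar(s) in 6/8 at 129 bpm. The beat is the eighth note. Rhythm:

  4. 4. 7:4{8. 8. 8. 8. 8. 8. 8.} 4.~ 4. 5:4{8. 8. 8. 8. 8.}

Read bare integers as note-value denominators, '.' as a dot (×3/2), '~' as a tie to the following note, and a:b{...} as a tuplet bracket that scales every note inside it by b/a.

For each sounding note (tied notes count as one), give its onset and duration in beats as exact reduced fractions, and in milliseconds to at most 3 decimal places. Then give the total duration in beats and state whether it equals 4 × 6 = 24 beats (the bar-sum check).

1) 0.0ms=0b +1395.349ms=3b
2) 1395.349ms=3b +1395.349ms=3b
3) 2790.698ms=6b +398.671ms=6/7b
4) 3189.369ms=48/7b +398.671ms=6/7b
5) 3588.04ms=54/7b +398.671ms=6/7b
6) 3986.711ms=60/7b +398.671ms=6/7b
7) 4385.382ms=66/7b +398.671ms=6/7b
8) 4784.053ms=72/7b +398.671ms=6/7b
9) 5182.724ms=78/7b +398.671ms=6/7b
10) 5581.395ms=12b +2790.698ms=6b
11) 8372.093ms=18b +558.14ms=6/5b
12) 8930.233ms=96/5b +558.14ms=6/5b
13) 9488.372ms=102/5b +558.14ms=6/5b
14) 10046.512ms=108/5b +558.14ms=6/5b
15) 10604.651ms=114/5b +558.14ms=6/5b
Σ=24b of 24 (129bpm 6/8) — PASS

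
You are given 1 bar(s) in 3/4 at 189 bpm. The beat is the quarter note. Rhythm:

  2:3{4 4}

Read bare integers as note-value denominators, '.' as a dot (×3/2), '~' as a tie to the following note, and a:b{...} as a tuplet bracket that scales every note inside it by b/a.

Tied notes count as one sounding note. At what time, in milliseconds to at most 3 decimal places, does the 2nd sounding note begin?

note 2 onset = 3/2b = 476.19ms

1. 0.0ms @ 0 + 476.19ms (3/2)
2. 476.19ms @ 3/2 + 476.19ms (3/2)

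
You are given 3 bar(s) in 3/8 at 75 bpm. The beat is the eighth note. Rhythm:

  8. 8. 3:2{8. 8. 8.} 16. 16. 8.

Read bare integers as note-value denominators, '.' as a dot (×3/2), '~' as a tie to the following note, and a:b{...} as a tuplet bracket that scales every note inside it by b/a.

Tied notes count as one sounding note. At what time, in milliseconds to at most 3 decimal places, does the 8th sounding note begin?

note 8 onset = 15/2b = 6000.0ms

1. 0.0ms @ 0 + 1200.0ms (3/2)
2. 1200.0ms @ 3/2 + 1200.0ms (3/2)
3. 2400.0ms @ 3 + 800.0ms (1)
4. 3200.0ms @ 4 + 800.0ms (1)
5. 4000.0ms @ 5 + 800.0ms (1)
6. 4800.0ms @ 6 + 600.0ms (3/4)
7. 5400.0ms @ 27/4 + 600.0ms (3/4)
8. 6000.0ms @ 15/2 + 1200.0ms (3/2)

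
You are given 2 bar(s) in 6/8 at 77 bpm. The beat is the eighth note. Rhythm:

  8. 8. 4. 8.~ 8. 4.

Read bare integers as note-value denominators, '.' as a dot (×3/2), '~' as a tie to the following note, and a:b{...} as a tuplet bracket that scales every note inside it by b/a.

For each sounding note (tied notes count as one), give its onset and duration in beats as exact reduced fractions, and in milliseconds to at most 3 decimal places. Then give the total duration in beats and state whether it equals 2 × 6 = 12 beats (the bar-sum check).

1) 0.0ms=0b +1168.831ms=3/2b
2) 1168.831ms=3/2b +1168.831ms=3/2b
3) 2337.662ms=3b +2337.662ms=3b
4) 4675.325ms=6b +2337.662ms=3b
5) 7012.987ms=9b +2337.662ms=3b
Σ=12b of 12 (77bpm 6/8) — PASS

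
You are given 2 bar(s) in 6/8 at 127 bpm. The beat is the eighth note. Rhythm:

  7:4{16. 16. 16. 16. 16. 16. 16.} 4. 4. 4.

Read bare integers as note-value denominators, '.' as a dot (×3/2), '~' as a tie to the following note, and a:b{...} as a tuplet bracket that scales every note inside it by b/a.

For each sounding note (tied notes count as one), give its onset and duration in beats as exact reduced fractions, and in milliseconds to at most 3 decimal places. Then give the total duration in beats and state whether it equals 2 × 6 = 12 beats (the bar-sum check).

1) 0.0ms=0b +202.475ms=3/7b
2) 202.475ms=3/7b +202.475ms=3/7b
3) 404.949ms=6/7b +202.475ms=3/7b
4) 607.424ms=9/7b +202.475ms=3/7b
5) 809.899ms=12/7b +202.475ms=3/7b
6) 1012.373ms=15/7b +202.475ms=3/7b
7) 1214.848ms=18/7b +202.475ms=3/7b
8) 1417.323ms=3b +1417.323ms=3b
9) 2834.646ms=6b +1417.323ms=3b
10) 4251.969ms=9b +1417.323ms=3b
Σ=12b of 12 (127bpm 6/8) — PASS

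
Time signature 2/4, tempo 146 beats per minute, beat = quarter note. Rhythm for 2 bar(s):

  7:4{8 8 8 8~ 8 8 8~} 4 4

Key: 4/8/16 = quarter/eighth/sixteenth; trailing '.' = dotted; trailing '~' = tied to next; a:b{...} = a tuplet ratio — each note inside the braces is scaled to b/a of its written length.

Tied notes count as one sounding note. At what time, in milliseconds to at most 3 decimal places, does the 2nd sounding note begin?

note 2 onset = 2/7b = 117.417ms

1. 0.0ms @ 0 + 117.417ms (2/7)
2. 117.417ms @ 2/7 + 117.417ms (2/7)
3. 234.834ms @ 4/7 + 117.417ms (2/7)
4. 352.25ms @ 6/7 + 234.834ms (4/7)
5. 587.084ms @ 10/7 + 117.417ms (2/7)
6. 704.501ms @ 12/7 + 528.376ms (9/7)
7. 1232.877ms @ 3 + 410.959ms (1)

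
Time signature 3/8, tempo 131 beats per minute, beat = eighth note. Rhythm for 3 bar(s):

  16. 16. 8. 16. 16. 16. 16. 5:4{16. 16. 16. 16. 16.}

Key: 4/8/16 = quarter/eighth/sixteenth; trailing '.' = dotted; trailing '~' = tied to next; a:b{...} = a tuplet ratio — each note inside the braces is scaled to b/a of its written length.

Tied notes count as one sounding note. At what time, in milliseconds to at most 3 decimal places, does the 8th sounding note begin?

1. 0.0ms @ 0 + 343.511ms (3/4)
2. 343.511ms @ 3/4 + 343.511ms (3/4)
3. 687.023ms @ 3/2 + 687.023ms (3/2)
4. 1374.046ms @ 3 + 343.511ms (3/4)
5. 1717.557ms @ 15/4 + 343.511ms (3/4)
6. 2061.069ms @ 9/2 + 343.511ms (3/4)
7. 2404.58ms @ 21/4 + 343.511ms (3/4)
8. 2748.092ms @ 6 + 274.809ms (3/5)
9. 3022.901ms @ 33/5 + 274.809ms (3/5)
10. 3297.71ms @ 36/5 + 274.809ms (3/5)
11. 3572.519ms @ 39/5 + 274.809ms (3/5)
12. 3847.328ms @ 42/5 + 274.809ms (3/5)

note 8 onset = 6b = 2748.092ms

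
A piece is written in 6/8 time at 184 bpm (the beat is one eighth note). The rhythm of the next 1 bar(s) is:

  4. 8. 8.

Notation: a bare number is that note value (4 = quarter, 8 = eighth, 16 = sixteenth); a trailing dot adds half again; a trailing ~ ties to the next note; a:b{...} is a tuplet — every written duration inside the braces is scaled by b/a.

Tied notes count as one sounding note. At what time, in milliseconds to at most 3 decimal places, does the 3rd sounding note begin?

note 3 onset = 9/2b = 1467.391ms

1. 0.0ms @ 0 + 978.261ms (3)
2. 978.261ms @ 3 + 489.13ms (3/2)
3. 1467.391ms @ 9/2 + 489.13ms (3/2)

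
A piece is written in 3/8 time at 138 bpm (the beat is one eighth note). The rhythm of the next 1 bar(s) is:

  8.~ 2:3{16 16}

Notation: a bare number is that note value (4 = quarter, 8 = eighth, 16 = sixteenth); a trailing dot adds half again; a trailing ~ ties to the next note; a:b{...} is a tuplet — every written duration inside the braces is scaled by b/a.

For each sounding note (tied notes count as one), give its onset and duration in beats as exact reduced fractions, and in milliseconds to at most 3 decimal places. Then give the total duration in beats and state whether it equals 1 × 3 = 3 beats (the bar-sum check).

1) 0.0ms=0b +978.261ms=9/4b
2) 978.261ms=9/4b +326.087ms=3/4b
Σ=3b of 3 (138bpm 3/8) — PASS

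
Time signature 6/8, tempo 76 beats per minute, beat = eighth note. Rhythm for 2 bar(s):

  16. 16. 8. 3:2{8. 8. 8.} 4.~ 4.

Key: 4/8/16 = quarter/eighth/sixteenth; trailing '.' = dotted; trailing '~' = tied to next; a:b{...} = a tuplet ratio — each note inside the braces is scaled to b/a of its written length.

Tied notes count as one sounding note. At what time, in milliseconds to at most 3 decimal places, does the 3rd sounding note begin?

note 3 onset = 3/2b = 1184.211ms

1. 0.0ms @ 0 + 592.105ms (3/4)
2. 592.105ms @ 3/4 + 592.105ms (3/4)
3. 1184.211ms @ 3/2 + 1184.211ms (3/2)
4. 2368.421ms @ 3 + 789.474ms (1)
5. 3157.895ms @ 4 + 789.474ms (1)
6. 3947.368ms @ 5 + 789.474ms (1)
7. 4736.842ms @ 6 + 4736.842ms (6)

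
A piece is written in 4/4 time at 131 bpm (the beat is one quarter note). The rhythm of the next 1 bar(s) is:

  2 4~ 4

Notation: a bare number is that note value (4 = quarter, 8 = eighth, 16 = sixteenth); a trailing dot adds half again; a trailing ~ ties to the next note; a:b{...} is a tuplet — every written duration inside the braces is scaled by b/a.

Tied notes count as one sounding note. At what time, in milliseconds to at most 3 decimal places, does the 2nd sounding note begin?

1. 0.0ms @ 0 + 916.031ms (2)
2. 916.031ms @ 2 + 916.031ms (2)

note 2 onset = 2b = 916.031ms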